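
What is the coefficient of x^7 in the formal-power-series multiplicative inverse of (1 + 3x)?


The inverse is 1/(1 + 3x). Apply the geometric identity 1/(1 - y) = sum_{k>=0} y^k with y = -3x:
1/(1 + 3x) = sum_{k>=0} (-3)^k x^k.
So the coefficient of x^7 is (-3)^7 = -2187.

-2187


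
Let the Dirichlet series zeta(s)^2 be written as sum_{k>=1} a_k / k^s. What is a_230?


The Dirichlet convolution of the constant function 1 with itself gives (1 * 1)(k) = sum_{d | k} 1 = d(k), the number of positive divisors of k.
Since zeta(s) = sum_{k>=1} 1/k^s, we have zeta(s)^2 = sum_{k>=1} d(k)/k^s, so a_k = d(k).
For k = 230: the divisors are 1, 2, 5, 10, 23, 46, 115, 230.
Count = 8.

8


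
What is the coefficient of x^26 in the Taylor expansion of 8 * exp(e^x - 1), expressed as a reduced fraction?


exp(e^x - 1) = sum_{k>=0} Bell_k x^k / k!, where Bell_k is the k-th Bell number.
So the coefficient of x^26 is 8 * Bell_26 / 26!.
Computing: Bell_26 = 49631246523618756274 and 26! = 403291461126605635584000000, giving
8 * 49631246523618756274/403291461126605635584000000 = 1459742544812316361/1482689195318403072000000.

1459742544812316361/1482689195318403072000000


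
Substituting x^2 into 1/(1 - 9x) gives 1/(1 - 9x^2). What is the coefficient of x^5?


Since 1/(1 - 9x^2) only has even powers of x,
the coefficient of x^5 (odd) is 0.

0


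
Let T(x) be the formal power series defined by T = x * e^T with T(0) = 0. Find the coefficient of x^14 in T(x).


Apply the Lagrange inversion formula: if T = x * phi(T) with phi(t) = e^t, then
[x^n] T = (1/n) [t^(n-1)] phi(t)^n = (1/n) [t^(n-1)] e^(n t) = (1/n) * n^(n-1) / (n-1)! = n^(n-1) / n!.
When c = 1 this is the Cayley count of rooted labeled trees on n vertices, divided by n!.
For n = 14: 14^13 / 14! = 793714773254144/87178291200 = 7909306972/868725.

7909306972/868725


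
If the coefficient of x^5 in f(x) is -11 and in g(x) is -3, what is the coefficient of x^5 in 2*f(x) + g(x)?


Scalar multiplication scales coefficients: 2 * -11 = -22.
Then add the g coefficient: -22 + -3
= -25

-25


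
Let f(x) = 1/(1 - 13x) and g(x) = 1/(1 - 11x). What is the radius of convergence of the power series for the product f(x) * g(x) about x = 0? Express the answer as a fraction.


The radius of 1/(1 - 13x) is 1/13 (nearest singularity at x = 1/13), and the radius of 1/(1 - 11x) is 1/11.
The product f(x)*g(x) = 1/((1 - 13x)(1 - 11x)) has singularities at both 1/13 and 1/11, so its radius of convergence is the distance to the nearest one:
min(1/13, 1/11) = 1/13.

1/13


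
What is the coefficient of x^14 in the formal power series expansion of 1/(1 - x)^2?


The expansion 1/(1 - x)^r = sum_{k>=0} C(k + r - 1, r - 1) x^k follows from the multiset / negative-binomial theorem (or from repeated differentiation of the geometric series).
For r = 2 and k = 14:
C(15, 1) = 1307674368000 / (1 * 87178291200) = 15.

15


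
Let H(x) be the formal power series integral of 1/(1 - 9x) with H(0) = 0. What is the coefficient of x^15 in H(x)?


1/(1 - 9x) = sum_{k>=0} 9^k x^k. Integrating termwise with H(0) = 0:
H(x) = sum_{k>=0} 9^k x^(k+1) / (k+1) = sum_{m>=1} 9^(m-1) x^m / m.
For m = 15: 9^14/15 = 22876792454961/15 = 7625597484987/5.

7625597484987/5


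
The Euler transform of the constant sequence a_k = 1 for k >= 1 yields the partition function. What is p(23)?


The Euler transform converts the sequence a_k = 1 into the number of integer partitions.
Using the recurrence or dynamic programming:
p(23) = 1255

1255


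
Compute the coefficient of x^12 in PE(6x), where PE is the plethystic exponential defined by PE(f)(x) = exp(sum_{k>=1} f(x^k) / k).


With f(x) = 6x, the exponent is sum_{k>=1} 6 x^k / k = 6 * (-ln(1 - x)). Exponentiating:
PE(6x) = exp(-6 ln(1 - x)) = 1/(1 - x)^6.
By the negative binomial expansion, [x^n] 1/(1 - x)^6 = C(n + 5, 5).
For n = 12: C(17, 5) = 6188.

6188


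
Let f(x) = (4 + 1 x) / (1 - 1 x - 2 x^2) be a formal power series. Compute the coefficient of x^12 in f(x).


Write f(x) = sum_{k>=0} a_k x^k. Multiplying both sides by 1 - 1 x - 2 x^2 gives
(1 - 1 x - 2 x^2) sum_{k>=0} a_k x^k = 4 + 1 x.
Matching coefficients:
 x^0: a_0 = 4
 x^1: a_1 - 1 a_0 = 1  =>  a_1 = 1*4 + 1 = 5
 x^k (k >= 2): a_k = 1 a_{k-1} + 2 a_{k-2}.
Iterating: a_2 = 13, a_3 = 23, a_4 = 49, a_5 = 95, a_6 = 193, a_7 = 383, a_8 = 769, a_9 = 1535, a_10 = 3073, a_11 = 6143, a_12 = 12289.
So the coefficient of x^12 is 12289.

12289


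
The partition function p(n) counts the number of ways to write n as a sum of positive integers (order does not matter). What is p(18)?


Using the generating function prod_{k>=1} 1/(1-x^k), we compute p(18).
By dynamic programming over parts 1 through 18:
p(18) = 385

385


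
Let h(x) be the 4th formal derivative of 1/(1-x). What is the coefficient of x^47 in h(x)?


Differentiating 4 times: d^4/dx^4 [1/(1-x)] = 4!/(1-x)^5.
The expansion 1/(1-x)^5 = sum_{k>=0} C(k+4, 4) x^k, so the coefficient of x^n in 4!/(1-x)^5 is 4! * C(n+4, 4).
For n = 47: 24 * C(51, 4) = 24 * 249900 = 5997600

5997600


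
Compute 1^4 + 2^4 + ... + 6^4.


This power sum has a closed form given by Faulhaber's formula
sum_{k=1}^{m} k^p = (1 / (p + 1)) * sum_{j=0}^{p} C(p + 1, j) B_j m^(p + 1 - j),
but for small m direct computation is fastest:
1 + 16 + 81 + 256 + 625 + 1296 = 2275.

2275


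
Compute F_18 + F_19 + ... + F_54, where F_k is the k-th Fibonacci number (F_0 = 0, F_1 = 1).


Use the identity sum_{k=0}^{N} F_k = F_{N+2} - 1 (which follows from F_{k+2} - F_{k+1} = F_k). Then
sum_{k=18}^{54} F_k = (F_{56} - 1) - (F_{19} - 1) = F_{56} - F_{19}.
Computing: F_{56} = 225851433717, F_{19} = 4181, so
Sum = 225851433717 - 4181 = 225851429536.

225851429536


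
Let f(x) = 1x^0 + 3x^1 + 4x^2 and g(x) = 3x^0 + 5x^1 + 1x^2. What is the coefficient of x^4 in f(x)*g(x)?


Cauchy product at x^4:
4*1
= 4

4


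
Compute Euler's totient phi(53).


phi(n) counts integers in [1, n] coprime to n. Using the multiplicative formula phi(n) = n * prod_{p | n} (1 - 1/p):
53 = 53, so
phi(53) = 53 * (1 - 1/53) = 52.

52


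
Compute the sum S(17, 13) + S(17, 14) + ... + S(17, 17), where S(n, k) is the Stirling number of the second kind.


By definition, S(n, k) counts partitions of an n-set into exactly k nonempty blocks.
Computing row n = 17 for k = 13..17:
S(17, k): 4910178, 249900, 7820, 136, 1
Sum = 5168035.

5168035


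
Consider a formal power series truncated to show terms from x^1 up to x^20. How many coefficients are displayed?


From x^1 to x^20 inclusive, the count is 20 - 1 + 1 = 20.

20


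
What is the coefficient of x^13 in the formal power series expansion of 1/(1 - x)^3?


The negative binomial / multiset identity is
1/(1 - x)^r = sum_{k>=0} C(k + r - 1, r - 1) x^k.
Here r = 3 and k = 13, so the coefficient is
C(13 + 2, 2) = C(15, 2)
= 105

105


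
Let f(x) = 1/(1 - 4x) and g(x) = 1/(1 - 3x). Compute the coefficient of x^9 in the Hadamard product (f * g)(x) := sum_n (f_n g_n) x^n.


f has coefficients f_k = 4^k and g has coefficients g_k = 3^k, so the Hadamard product has coefficient (f*g)_k = 4^k * 3^k = 12^k.
For k = 9: 12^9 = 5159780352.

5159780352


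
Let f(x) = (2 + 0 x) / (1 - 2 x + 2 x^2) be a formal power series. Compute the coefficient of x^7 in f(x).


Write f(x) = sum_{k>=0} a_k x^k. Multiplying both sides by 1 - 2 x + 2 x^2 gives
(1 - 2 x + 2 x^2) sum_{k>=0} a_k x^k = 2 + 0 x.
Matching coefficients:
 x^0: a_0 = 2
 x^1: a_1 - 2 a_0 = 0  =>  a_1 = 2*2 + 0 = 4
 x^k (k >= 2): a_k = 2 a_{k-1} - 2 a_{k-2}.
Iterating: a_2 = 4, a_3 = 0, a_4 = -8, a_5 = -16, a_6 = -16, a_7 = 0.
So the coefficient of x^7 is 0.

0


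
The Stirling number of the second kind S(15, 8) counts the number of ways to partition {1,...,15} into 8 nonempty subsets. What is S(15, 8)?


Using the explicit formula S(n,k) = (1/k!) sum_{j=0}^{k} (-1)^(k-j) C(k,j) j^n:
S(15, 8) = 216627840
Equivalently, S(n,k) is n! times the coefficient of x^n in the EGF (e^x - 1)^k / k!.

216627840


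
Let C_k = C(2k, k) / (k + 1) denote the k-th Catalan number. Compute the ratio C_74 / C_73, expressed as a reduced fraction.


Using C_k = (2k)! / (k! (k+1)!), the ratio C_{k+1}/C_k simplifies to
C_{k+1}/C_k = [(2k+2)! / ((k+1)! (k+2)!)] * [k! (k+1)! / (2k)!]
 = (2k+2)(2k+1) / ((k+1)(k+2)) = 2(2k+1) / (k+2).
For k = 73: 2(2*73 + 1) / (73 + 2) = 294/75 = 98/25.

98/25


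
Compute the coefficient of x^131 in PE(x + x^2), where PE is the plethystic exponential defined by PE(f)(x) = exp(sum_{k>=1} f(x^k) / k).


With f(x) = x + x^2, the exponent is sum_{k>=1} (x^k + x^(2k)) / k = -ln(1 - x) - ln(1 - x^2). Exponentiating:
PE(x + x^2) = 1 / ((1 - x)(1 - x^2)).
This is the generating function for partitions of n into parts of size 1 or 2. The number of 2's can be any j in 0..65, and the rest are 1's, so
[x^131] = floor(131/2) + 1 = 66.

66


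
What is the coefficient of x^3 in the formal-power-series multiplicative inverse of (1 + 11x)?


The inverse is 1/(1 + 11x). Apply the geometric identity 1/(1 - y) = sum_{k>=0} y^k with y = -11x:
1/(1 + 11x) = sum_{k>=0} (-11)^k x^k.
So the coefficient of x^3 is (-11)^3 = -1331.

-1331


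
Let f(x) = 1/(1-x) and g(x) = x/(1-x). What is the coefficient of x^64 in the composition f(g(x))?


First simplify the composition: f(g(x)) = 1/(1 - x/(1-x)) = (1-x)/((1-x) - x) = (1-x)/(1-2x).
Now extract the coefficient. Write (1-x)/(1-2x) = 1/(1-2x) - x/(1-2x).
The coefficient of x^n in 1/(1-2x) is 2^n, and in x/(1-2x) is 2^(n-1) (for n >= 1).
So the coefficient of x^64 is 2^64 - 2^63 = 18446744073709551616 - 9223372036854775808 = 9223372036854775808.

9223372036854775808


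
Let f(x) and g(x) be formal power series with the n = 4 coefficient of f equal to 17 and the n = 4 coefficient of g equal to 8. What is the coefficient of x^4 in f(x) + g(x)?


Addition of formal power series is termwise.
The coefficient of x^4 in f + g = 17 + 8
= 25

25


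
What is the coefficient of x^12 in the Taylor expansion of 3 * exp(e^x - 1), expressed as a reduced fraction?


exp(e^x - 1) = sum_{k>=0} Bell_k x^k / k!, where Bell_k is the k-th Bell number.
So the coefficient of x^12 is 3 * Bell_12 / 12!.
Computing: Bell_12 = 4213597 and 12! = 479001600, giving
3 * 4213597/479001600 = 4213597/159667200.

4213597/159667200


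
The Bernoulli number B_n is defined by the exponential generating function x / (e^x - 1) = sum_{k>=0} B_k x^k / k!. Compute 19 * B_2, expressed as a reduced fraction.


Bernoulli numbers can also be computed recursively via B_0 = 1 and sum_{j=0}^{m} C(m+1, j) B_j = 0 for m >= 1. Odd-index Bernoulli numbers vanish for k >= 3.
Computing B_2 = 1/6, so 19 * B_2 = 19 * 1/6 = 19/6.

19/6


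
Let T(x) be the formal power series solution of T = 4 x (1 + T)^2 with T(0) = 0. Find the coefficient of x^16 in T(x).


Apply the Lagrange inversion formula: if T = 4 x * phi(T) with phi(t) = (1 + t)^2, then [x^n] T = 4^n * (1/n) [t^(n-1)] phi(t)^n = 4^n * (1/n) [t^(n-1)] (1 + t)^(2n) = 4^n * (1/n) C(2n, n-1).
Using the identity C(2n, n-1) = C(2n, n) * n / (n+1), the unscaled factor equals C(2n, n) / (n+1) = C_n, the n-th Catalan number.
For n = 16: C_16 = C(32, 16) / 17 = 601080390/17 = 35357670.
With the 4^16 = 4294967296 factor, the coefficient is 4294967296 * 35357670 = 151860036312760320.

151860036312760320


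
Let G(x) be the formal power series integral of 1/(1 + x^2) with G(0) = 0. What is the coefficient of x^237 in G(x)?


1/(1 + x^2) = sum_{j>=0} (-1)^j x^(2j). Integrating termwise with G(0) = 0:
G(x) = sum_{j>=0} (-1)^j x^(2j+1) / (2j+1) = arctan(x).
Only odd powers are nonzero. For x^237 write 237 = 2*118 + 1, giving
(-1)^118 / 237 = 1/237 = 1/237.

1/237


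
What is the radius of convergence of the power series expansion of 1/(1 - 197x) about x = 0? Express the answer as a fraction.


Expanding 1/(1 - 197x) = sum_{k>=0} 197^k x^k, the series converges when |197x| < 1, i.e., |x| < 1/197.
So the radius of convergence is 1/197 = 1/197.

1/197


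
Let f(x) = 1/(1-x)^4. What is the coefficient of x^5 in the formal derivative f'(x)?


Differentiate: d/dx [ 1/(1-x)^r ] = r / (1-x)^(r+1).
Here r = 4, so f'(x) = 4 / (1-x)^5.
The expansion of 1/(1-x)^(r+1) has coefficient of x^n equal to C(n+r, r).
So the coefficient of x^5 in f'(x) is
4 * C(9, 4) = 4 * 126 = 504

504


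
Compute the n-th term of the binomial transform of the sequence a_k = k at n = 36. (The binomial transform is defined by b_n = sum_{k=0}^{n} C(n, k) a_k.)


With a_k = k, b_n = sum_{k=0}^{n} C(n, k) k. Using k * C(n, k) = n * C(n-1, k-1) gives b_n = n * sum_{k>=1} C(n-1, k-1) = n * 2^(n-1).
For n = 36: 36 * 2^35 = 36 * 34359738368 = 1236950581248.

1236950581248


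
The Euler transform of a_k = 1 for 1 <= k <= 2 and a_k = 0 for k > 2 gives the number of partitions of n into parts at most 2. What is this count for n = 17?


Partitions of 17 into parts at most 2:
Using generating function (1-x)^(-1)(1-x^2)^(-1),
the coefficient of x^17 = 9

9


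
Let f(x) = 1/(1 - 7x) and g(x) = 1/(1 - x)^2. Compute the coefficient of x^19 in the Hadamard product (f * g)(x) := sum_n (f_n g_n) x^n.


f has coefficients f_k = 7^k. For g = 1/(1 - x)^2 the coefficient is g_k = C(k + 1, 1) = k + 1. The Hadamard coefficient is (f * g)_k = 7^k * (k + 1).
For k = 19: 7^19 * 20 = 11398895185373143 * 20 = 227977903707462860.

227977903707462860


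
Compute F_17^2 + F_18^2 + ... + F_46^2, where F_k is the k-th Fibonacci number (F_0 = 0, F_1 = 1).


There is a standard identity sum_{k=0}^{N} F_k^2 = F_N * F_{N+1} (proved inductively from the telescoping relation F_k^2 = F_k F_{k+1} - F_{k-1} F_k). Then
sum_{k=17}^{46} F_k^2 = F_46 F_47 - F_16 F_17.
Computing: F_46 = 1836311903, F_47 = 2971215073, F_16 = 987, F_17 = 1597.
Sum = 1836311903 * 2971215073 - 987 * 1597 = 5456077604921337680.

5456077604921337680


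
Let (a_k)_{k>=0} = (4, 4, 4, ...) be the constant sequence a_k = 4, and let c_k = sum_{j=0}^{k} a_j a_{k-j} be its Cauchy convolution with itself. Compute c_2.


Since a_j = 4 for all j >= 0, the convolution sum becomes
c_k = sum_{j=0}^{k} 4 * 4 = 16 * (k + 1).
Equivalently, the generating function of (a_k) is 4/(1 - x) and its square is 16/(1 - x)^2 = sum_{k>=0} 16(k + 1) x^k.
For k = 2: 16 * 3 = 48.

48


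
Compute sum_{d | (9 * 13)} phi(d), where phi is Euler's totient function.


First, 9 * 13 = 117. One classical identity is sum_{d | n} phi(d) = n (each k in [1, n] has a unique gcd with n, and among the k's with gcd(k, n) = n/d there are phi(d) of them). So the sum equals 117. We also verify directly:
Divisors of 117: 1, 3, 9, 13, 39, 117.
phi values: 1, 2, 6, 12, 24, 72.
Sum = 117.

117


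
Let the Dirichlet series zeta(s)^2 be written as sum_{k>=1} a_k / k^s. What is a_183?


The Dirichlet convolution of the constant function 1 with itself gives (1 * 1)(k) = sum_{d | k} 1 = d(k), the number of positive divisors of k.
Since zeta(s) = sum_{k>=1} 1/k^s, we have zeta(s)^2 = sum_{k>=1} d(k)/k^s, so a_k = d(k).
For k = 183: the divisors are 1, 3, 61, 183.
Count = 4.

4


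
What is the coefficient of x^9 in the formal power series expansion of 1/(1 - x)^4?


The expansion 1/(1 - x)^r = sum_{k>=0} C(k + r - 1, r - 1) x^k follows from the multiset / negative-binomial theorem (or from repeated differentiation of the geometric series).
For r = 4 and k = 9:
C(12, 3) = 479001600 / (6 * 362880) = 220.

220


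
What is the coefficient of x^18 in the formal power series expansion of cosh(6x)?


The Maclaurin series is cosh(t) = sum_{m>=0} t^(2m) / (2m)!, so substituting t = 6x, only even powers of x are nonzero, with coefficient of x^(2m) equal to 6^(2m) / (2m)!.
For x^18 the coefficient is 6^18/18! = 101559956668416/6402373705728000 = 236196/14889875.

236196/14889875


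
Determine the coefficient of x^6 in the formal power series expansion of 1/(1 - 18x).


The geometric series identity gives 1/(1 - c x) = sum_{k>=0} c^k x^k, so the coefficient of x^k is c^k.
Here c = 18 and k = 6.
Computing: 18^6 = 34012224

34012224


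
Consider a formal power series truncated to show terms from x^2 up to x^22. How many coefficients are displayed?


From x^2 to x^22 inclusive, the count is 22 - 2 + 1 = 21.

21


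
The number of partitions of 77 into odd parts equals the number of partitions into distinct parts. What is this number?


Computing partitions of 77 into odd parts (1, 3, 5, ...):
Using the generating function prod_{k>=0} 1/(1-x^(2k+1)),
the count is 58499

58499


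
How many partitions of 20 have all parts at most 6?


Using the generating function (1-x)^(-1)(1-x^2)^(-1)...(1-x^6)^(-1),
the coefficient of x^20 counts these restricted partitions.
Result = 282

282


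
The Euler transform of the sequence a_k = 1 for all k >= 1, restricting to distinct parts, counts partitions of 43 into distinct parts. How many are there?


Partitions of 43 into distinct parts can be computed via generating function.
Product (1+x)(1+x^2)(1+x^3)...
The coefficient of x^43 = 1610

1610


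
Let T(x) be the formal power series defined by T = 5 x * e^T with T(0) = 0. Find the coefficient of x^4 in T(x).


Apply the Lagrange inversion formula: if T = 5 x * phi(T) with phi(t) = e^t, then
[x^n] T = 5^n * (1/n) [t^(n-1)] phi(t)^n = 5^n * (1/n) [t^(n-1)] e^(n t) = 5^n * (1/n) * n^(n-1) / (n-1)! = 5^n * n^(n-1) / n!.
When c = 1 this is the Cayley count of rooted labeled trees on n vertices, divided by n!.
For n = 4: 5^4 * 4^3 / 4! = 625 * 64/24 = 5000/3.

5000/3


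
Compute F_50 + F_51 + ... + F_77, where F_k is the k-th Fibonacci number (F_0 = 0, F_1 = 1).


Use the identity sum_{k=0}^{N} F_k = F_{N+2} - 1 (which follows from F_{k+2} - F_{k+1} = F_k). Then
sum_{k=50}^{77} F_k = (F_{79} - 1) - (F_{51} - 1) = F_{79} - F_{51}.
Computing: F_{79} = 14472334024676221, F_{51} = 20365011074, so
Sum = 14472334024676221 - 20365011074 = 14472313659665147.

14472313659665147


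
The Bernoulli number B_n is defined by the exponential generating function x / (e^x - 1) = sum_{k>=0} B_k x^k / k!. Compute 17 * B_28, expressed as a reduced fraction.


Bernoulli numbers can also be computed recursively via B_0 = 1 and sum_{j=0}^{m} C(m+1, j) B_j = 0 for m >= 1. Odd-index Bernoulli numbers vanish for k >= 3.
Computing B_28 = -23749461029/870, so 17 * B_28 = 17 * -23749461029/870 = -403740837493/870.

-403740837493/870


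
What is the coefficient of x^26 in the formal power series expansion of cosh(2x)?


The Maclaurin series is cosh(t) = sum_{m>=0} t^(2m) / (2m)!, so substituting t = 2x, only even powers of x are nonzero, with coefficient of x^(2m) equal to 2^(2m) / (2m)!.
For x^26 the coefficient is 2^26/26! = 67108864/403291461126605635584000000 = 8/48076088562799171875.

8/48076088562799171875


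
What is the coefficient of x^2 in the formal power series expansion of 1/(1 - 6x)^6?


The general identity 1/(1 - c x)^r = sum_{k>=0} c^k C(k + r - 1, r - 1) x^k follows by substituting y = c x into 1/(1 - y)^r = sum_{k>=0} C(k + r - 1, r - 1) y^k.
For c = 6, r = 6, k = 2:
6^2 * C(7, 5) = 36 * 21 = 756.

756


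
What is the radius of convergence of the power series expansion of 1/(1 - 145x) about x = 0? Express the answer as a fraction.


Expanding 1/(1 - 145x) = sum_{k>=0} 145^k x^k, the series converges when |145x| < 1, i.e., |x| < 1/145.
So the radius of convergence is 1/145 = 1/145.

1/145


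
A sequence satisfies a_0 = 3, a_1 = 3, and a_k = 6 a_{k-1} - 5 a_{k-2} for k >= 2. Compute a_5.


The characteristic equation is t^2 - 6 t + 5 = 0, with roots r_1 = 5 and r_2 = 1 (so c_1 = r_1 + r_2, c_2 = -r_1 r_2 as required).
One can use the closed form a_n = A r_1^n + B r_2^n, but direct iteration is more reliable:
a_0 = 3, a_1 = 3, a_2 = 3, a_3 = 3, a_4 = 3, a_5 = 3.
So a_5 = 3.

3


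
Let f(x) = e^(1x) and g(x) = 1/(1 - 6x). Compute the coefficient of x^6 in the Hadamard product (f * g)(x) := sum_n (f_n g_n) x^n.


Expanding: f_k = 1^k/k! (from e^(1x)) and g_k = 6^k (from 1/(1 - 6x)). So the Hadamard coefficient (f * g)_k = 1^k 6^k / k! = (6)^k / k!.
For k = 6: 6^6/6! = 46656/720 = 324/5.

324/5


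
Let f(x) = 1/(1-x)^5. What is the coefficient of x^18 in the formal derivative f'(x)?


Differentiate: d/dx [ 1/(1-x)^r ] = r / (1-x)^(r+1).
Here r = 5, so f'(x) = 5 / (1-x)^6.
The expansion of 1/(1-x)^(r+1) has coefficient of x^n equal to C(n+r, r).
So the coefficient of x^18 in f'(x) is
5 * C(23, 5) = 5 * 33649 = 168245

168245


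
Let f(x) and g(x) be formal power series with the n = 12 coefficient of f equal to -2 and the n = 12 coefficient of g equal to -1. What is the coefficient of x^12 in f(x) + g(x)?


Addition of formal power series is termwise.
The coefficient of x^12 in f + g = -2 + -1
= -3

-3


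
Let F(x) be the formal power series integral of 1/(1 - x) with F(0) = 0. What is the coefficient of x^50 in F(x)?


1/(1 - x) = sum_{k>=0} x^k. Integrating termwise and using F(0) = 0 gives
F(x) = sum_{k>=0} x^(k+1) / (k+1) = sum_{m>=1} x^m / m = -ln(1 - x).
So the coefficient of x^50 is 1/50 = 1/50.

1/50


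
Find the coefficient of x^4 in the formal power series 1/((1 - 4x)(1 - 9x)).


By partial fractions or Cauchy convolution:
The coefficient equals sum_{k=0}^{4} 4^k * 9^(4-k).
= 11605

11605


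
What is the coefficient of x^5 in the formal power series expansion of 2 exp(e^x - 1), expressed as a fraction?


exp(e^x - 1) is the exponential generating function for the Bell numbers Bell_k: exp(e^x - 1) = sum_{k>=0} Bell_k x^k / k!.
So the coefficient of x^5 in 2 exp(e^x - 1) is 2 Bell_5 / 5!.
Computing: Bell_5 = 52 and 5! = 120, giving
2 * 52/120 = 13/15.

13/15


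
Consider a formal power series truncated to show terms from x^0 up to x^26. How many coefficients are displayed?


From x^0 to x^26 inclusive, the count is 26 - 0 + 1 = 27.

27


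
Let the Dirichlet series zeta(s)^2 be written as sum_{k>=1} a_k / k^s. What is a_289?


The Dirichlet convolution of the constant function 1 with itself gives (1 * 1)(k) = sum_{d | k} 1 = d(k), the number of positive divisors of k.
Since zeta(s) = sum_{k>=1} 1/k^s, we have zeta(s)^2 = sum_{k>=1} d(k)/k^s, so a_k = d(k).
For k = 289: the divisors are 1, 17, 289.
Count = 3.

3


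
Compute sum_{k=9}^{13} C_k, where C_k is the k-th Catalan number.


C_9 through C_13: 4862, 16796, 58786, 208012, 742900
Sum = 4862 + 16796 + 58786 + 208012 + 742900
= 1031356

1031356


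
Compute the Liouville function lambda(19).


The Liouville function is lambda(k) = (-1)^Omega(k), where Omega(k) counts the prime factors of k with multiplicity.
Factoring: 19 = 19, so Omega(19) = 1.
lambda(19) = (-1)^1 = -1.

-1


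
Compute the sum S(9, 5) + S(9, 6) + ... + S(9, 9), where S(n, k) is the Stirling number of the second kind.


By definition, S(n, k) counts partitions of an n-set into exactly k nonempty blocks.
Computing row n = 9 for k = 5..9:
S(9, k): 6951, 2646, 462, 36, 1
Sum = 10096.

10096


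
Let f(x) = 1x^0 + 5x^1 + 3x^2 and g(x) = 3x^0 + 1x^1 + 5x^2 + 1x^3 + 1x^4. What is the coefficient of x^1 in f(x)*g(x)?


Cauchy product at x^1:
1*1 + 5*3
= 16

16


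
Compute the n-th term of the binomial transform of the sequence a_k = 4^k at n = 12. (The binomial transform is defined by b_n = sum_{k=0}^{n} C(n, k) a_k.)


With a_k = 4^k, b_n = sum_{k=0}^{n} C(n, k) 4^k = (1 + 4)^n by the binomial theorem.
For n = 12: (1 + 4)^12 = 5^12 = 244140625.

244140625


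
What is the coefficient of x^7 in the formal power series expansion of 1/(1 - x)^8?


The negative binomial / multiset identity is
1/(1 - x)^r = sum_{k>=0} C(k + r - 1, r - 1) x^k.
Here r = 8 and k = 7, so the coefficient is
C(7 + 7, 7) = C(14, 7)
= 3432

3432


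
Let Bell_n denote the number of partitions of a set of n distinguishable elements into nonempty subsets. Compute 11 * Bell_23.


Bell_23 can be computed from the Bell triangle or from Dobinski's identity Bell_n = (1/e) * sum_{k>=0} k^n / k!.
Computing Bell_23 = 44152005855084346.
Then 11 * 44152005855084346 = 485672064405927806.

485672064405927806


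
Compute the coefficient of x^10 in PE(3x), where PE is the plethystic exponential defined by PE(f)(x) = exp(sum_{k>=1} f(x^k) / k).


With f(x) = 3x, the exponent is sum_{k>=1} 3 x^k / k = 3 * (-ln(1 - x)). Exponentiating:
PE(3x) = exp(-3 ln(1 - x)) = 1/(1 - x)^3.
By the negative binomial expansion, [x^n] 1/(1 - x)^3 = C(n + 2, 2).
For n = 10: C(12, 2) = 66.

66


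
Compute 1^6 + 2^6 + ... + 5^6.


This power sum has a closed form given by Faulhaber's formula
sum_{k=1}^{m} k^p = (1 / (p + 1)) * sum_{j=0}^{p} C(p + 1, j) B_j m^(p + 1 - j),
but for small m direct computation is fastest:
1 + 64 + 729 + 4096 + 15625 = 20515.

20515


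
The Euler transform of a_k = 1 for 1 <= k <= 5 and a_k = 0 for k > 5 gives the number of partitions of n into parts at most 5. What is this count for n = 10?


Partitions of 10 into parts at most 5:
Using generating function (1-x)^(-1)(1-x^2)^(-1)...(1-x^5)^(-1),
the coefficient of x^10 = 30

30


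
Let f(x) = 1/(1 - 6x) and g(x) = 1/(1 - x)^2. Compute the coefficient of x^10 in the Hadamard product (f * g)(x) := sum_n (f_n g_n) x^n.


f has coefficients f_k = 6^k. For g = 1/(1 - x)^2 the coefficient is g_k = C(k + 1, 1) = k + 1. The Hadamard coefficient is (f * g)_k = 6^k * (k + 1).
For k = 10: 6^10 * 11 = 60466176 * 11 = 665127936.

665127936


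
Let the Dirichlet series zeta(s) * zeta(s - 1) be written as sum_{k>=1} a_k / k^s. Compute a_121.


Convolution gives a_k = sum_{d | k} d * 1 = sum_{d | k} d = sigma(k), the sum of positive divisors of k.
For k = 121, the divisors are 1, 11, 121, so
sigma(121) = 1 + 11 + 121 = 133.

133


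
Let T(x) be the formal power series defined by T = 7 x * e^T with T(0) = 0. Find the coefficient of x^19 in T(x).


Apply the Lagrange inversion formula: if T = 7 x * phi(T) with phi(t) = e^t, then
[x^n] T = 7^n * (1/n) [t^(n-1)] phi(t)^n = 7^n * (1/n) [t^(n-1)] e^(n t) = 7^n * (1/n) * n^(n-1) / (n-1)! = 7^n * n^(n-1) / n!.
When c = 1 this is the Cayley count of rooted labeled trees on n vertices, divided by n!.
For n = 19: 7^19 * 19^18 / 19! = 11398895185373143 * 104127350297911241532841/121645100408832000 = 1274905211575212844831672168281282373/130660687872000.

1274905211575212844831672168281282373/130660687872000


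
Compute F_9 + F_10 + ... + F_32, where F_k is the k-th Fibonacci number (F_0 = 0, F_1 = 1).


Use the identity sum_{k=0}^{N} F_k = F_{N+2} - 1 (which follows from F_{k+2} - F_{k+1} = F_k). Then
sum_{k=9}^{32} F_k = (F_{34} - 1) - (F_{10} - 1) = F_{34} - F_{10}.
Computing: F_{34} = 5702887, F_{10} = 55, so
Sum = 5702887 - 55 = 5702832.

5702832


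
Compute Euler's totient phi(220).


phi(n) counts integers in [1, n] coprime to n. Using the multiplicative formula phi(n) = n * prod_{p | n} (1 - 1/p):
220 = 2^2 * 5 * 11, so
phi(220) = 220 * (1 - 1/2) * (1 - 1/5) * (1 - 1/11) = 80.

80


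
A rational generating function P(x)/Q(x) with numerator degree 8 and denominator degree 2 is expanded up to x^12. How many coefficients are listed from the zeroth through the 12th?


Expanding up to x^12 gives the coefficients for x^0, x^1, ..., x^12.
That is 12 + 1 = 13 coefficients in total.

13


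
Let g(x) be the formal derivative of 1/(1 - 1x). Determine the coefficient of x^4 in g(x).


Differentiate termwise: d/dx sum_{k>=0} 1^k x^k = sum_{k>=1} k 1^k x^(k-1) = sum_{j>=0} (j+1) 1^(j+1) x^j.
Equivalently, d/dx [1/(1 - 1x)] = 1/(1 - 1x)^2.
For j = 4: 5 * 1^5 = 5 * 1 = 5.

5


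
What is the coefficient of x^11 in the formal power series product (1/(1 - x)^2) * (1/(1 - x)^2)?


Combine the factors: (1/(1 - x)^2) * (1/(1 - x)^2) = 1/(1 - x)^4.
Then use 1/(1 - x)^r = sum_{k>=0} C(k + r - 1, r - 1) x^k with r = 4 and k = 11:
C(14, 3) = 364.

364


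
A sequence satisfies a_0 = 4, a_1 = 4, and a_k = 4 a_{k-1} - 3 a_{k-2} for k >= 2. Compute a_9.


The characteristic equation is t^2 - 4 t + 3 = 0, with roots r_1 = 3 and r_2 = 1 (so c_1 = r_1 + r_2, c_2 = -r_1 r_2 as required).
One can use the closed form a_n = A r_1^n + B r_2^n, but direct iteration is more reliable:
a_0 = 4, a_1 = 4, a_2 = 4, a_3 = 4, a_4 = 4, a_5 = 4, a_6 = 4, a_7 = 4, a_8 = 4, a_9 = 4.
So a_9 = 4.

4


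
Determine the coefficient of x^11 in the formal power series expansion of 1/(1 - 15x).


The geometric series identity gives 1/(1 - c x) = sum_{k>=0} c^k x^k, so the coefficient of x^k is c^k.
Here c = 15 and k = 11.
Computing: 15^11 = 8649755859375

8649755859375


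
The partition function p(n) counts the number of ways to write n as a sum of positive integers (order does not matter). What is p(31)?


Using the generating function prod_{k>=1} 1/(1-x^k), we compute p(31).
By dynamic programming over parts 1 through 31:
p(31) = 6842

6842


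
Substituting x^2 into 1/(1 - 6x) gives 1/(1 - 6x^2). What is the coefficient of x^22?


The coefficient of x^(2m) in 1/(1 - 6x^2) is 6^m.
With n = 22 = 2*11, the coefficient is 6^11 = 362797056.

362797056


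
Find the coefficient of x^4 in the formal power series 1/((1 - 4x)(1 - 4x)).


By partial fractions or Cauchy convolution:
The coefficient equals sum_{k=0}^{4} 4^k * 4^(4-k).
= 1280

1280


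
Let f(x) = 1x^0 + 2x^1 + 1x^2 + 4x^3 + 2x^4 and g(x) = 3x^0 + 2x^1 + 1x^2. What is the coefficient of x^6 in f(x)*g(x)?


Cauchy product at x^6:
2*1
= 2

2


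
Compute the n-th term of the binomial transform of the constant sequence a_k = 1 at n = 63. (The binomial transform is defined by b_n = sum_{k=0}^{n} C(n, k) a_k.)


With a_k = 1 for all k, b_n = sum_{k=0}^{n} C(n, k) = 2^n by the binomial theorem.
For n = 63: 2^63 = 9223372036854775808.

9223372036854775808


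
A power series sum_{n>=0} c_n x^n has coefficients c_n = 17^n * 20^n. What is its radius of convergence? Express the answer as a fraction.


By the root test (Cauchy-Hadamard), the radius is R = 1 / limsup_n |c_n|^(1/n).
Here |c_n|^(1/n) = (17^n * 20^n)^(1/n) = 17 * 20 = 340 for all n.
So R = 1/340 = 1/340.

1/340


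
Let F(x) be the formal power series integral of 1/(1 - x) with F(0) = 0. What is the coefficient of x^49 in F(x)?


1/(1 - x) = sum_{k>=0} x^k. Integrating termwise and using F(0) = 0 gives
F(x) = sum_{k>=0} x^(k+1) / (k+1) = sum_{m>=1} x^m / m = -ln(1 - x).
So the coefficient of x^49 is 1/49 = 1/49.

1/49


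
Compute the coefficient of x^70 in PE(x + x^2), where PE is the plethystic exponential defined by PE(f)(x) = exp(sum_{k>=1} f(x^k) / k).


With f(x) = x + x^2, the exponent is sum_{k>=1} (x^k + x^(2k)) / k = -ln(1 - x) - ln(1 - x^2). Exponentiating:
PE(x + x^2) = 1 / ((1 - x)(1 - x^2)).
This is the generating function for partitions of n into parts of size 1 or 2. The number of 2's can be any j in 0..35, and the rest are 1's, so
[x^70] = floor(70/2) + 1 = 36.

36


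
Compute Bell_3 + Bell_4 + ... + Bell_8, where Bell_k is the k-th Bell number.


Recall Bell_k counts set partitions of a k-set (with Bell_0 = 1 by convention).
Bell_3 through Bell_8: 5, 15, 52, 203, 877, 4140
Sum = 5 + 15 + 52 + 203 + 877 + 4140 = 5292.

5292


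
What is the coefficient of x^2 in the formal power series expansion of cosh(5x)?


The Maclaurin series is cosh(t) = sum_{m>=0} t^(2m) / (2m)!, so substituting t = 5x, only even powers of x are nonzero, with coefficient of x^(2m) equal to 5^(2m) / (2m)!.
For x^2 the coefficient is 5^2/2! = 25/2 = 25/2.

25/2


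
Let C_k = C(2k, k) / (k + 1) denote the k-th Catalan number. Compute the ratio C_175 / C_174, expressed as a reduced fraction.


Using C_k = (2k)! / (k! (k+1)!), the ratio C_{k+1}/C_k simplifies to
C_{k+1}/C_k = [(2k+2)! / ((k+1)! (k+2)!)] * [k! (k+1)! / (2k)!]
 = (2k+2)(2k+1) / ((k+1)(k+2)) = 2(2k+1) / (k+2).
For k = 174: 2(2*174 + 1) / (174 + 2) = 698/176 = 349/88.

349/88


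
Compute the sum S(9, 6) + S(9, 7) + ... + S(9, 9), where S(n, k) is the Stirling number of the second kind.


By definition, S(n, k) counts partitions of an n-set into exactly k nonempty blocks.
Computing row n = 9 for k = 6..9:
S(9, k): 2646, 462, 36, 1
Sum = 3145.

3145


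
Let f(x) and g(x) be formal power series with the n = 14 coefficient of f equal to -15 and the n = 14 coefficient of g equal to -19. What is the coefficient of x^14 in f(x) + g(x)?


Addition of formal power series is termwise.
The coefficient of x^14 in f + g = -15 + -19
= -34

-34


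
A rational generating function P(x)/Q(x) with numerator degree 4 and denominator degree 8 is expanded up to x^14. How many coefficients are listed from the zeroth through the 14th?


Expanding up to x^14 gives the coefficients for x^0, x^1, ..., x^14.
That is 14 + 1 = 15 coefficients in total.

15


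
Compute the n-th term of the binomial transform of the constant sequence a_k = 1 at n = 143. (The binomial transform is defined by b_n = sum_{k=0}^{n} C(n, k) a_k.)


With a_k = 1 for all k, b_n = sum_{k=0}^{n} C(n, k) = 2^n by the binomial theorem.
For n = 143: 2^143 = 11150372599265311570767859136324180752990208.

11150372599265311570767859136324180752990208


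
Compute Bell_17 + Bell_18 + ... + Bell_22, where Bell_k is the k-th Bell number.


Recall Bell_k counts set partitions of a k-set (with Bell_0 = 1 by convention).
Bell_17 through Bell_22: 82864869804, 682076806159, 5832742205057, 51724158235372, 474869816156751, 4506715738447323
Sum = 82864869804 + 682076806159 + 5832742205057 + 51724158235372 + 474869816156751 + 4506715738447323 = 5039907396720466.

5039907396720466


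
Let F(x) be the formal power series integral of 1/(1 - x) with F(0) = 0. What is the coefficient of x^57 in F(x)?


1/(1 - x) = sum_{k>=0} x^k. Integrating termwise and using F(0) = 0 gives
F(x) = sum_{k>=0} x^(k+1) / (k+1) = sum_{m>=1} x^m / m = -ln(1 - x).
So the coefficient of x^57 is 1/57 = 1/57.

1/57


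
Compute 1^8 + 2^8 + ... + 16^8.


This power sum has a closed form given by Faulhaber's formula
sum_{k=1}^{m} k^p = (1 / (p + 1)) * sum_{j=0}^{p} C(p + 1, j) B_j m^(p + 1 - j),
but for small m direct computation is fastest:
1 + 256 + 6561 + 65536 + 390625 + 1679616 + 5764801 + 16777216 + 43046721 + 100000000 + 214358881 + 429981696 + 815730721 + 1475789056 + 2562890625 + 4294967296 = 9961449608.

9961449608


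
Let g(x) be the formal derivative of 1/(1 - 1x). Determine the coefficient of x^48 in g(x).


Differentiate termwise: d/dx sum_{k>=0} 1^k x^k = sum_{k>=1} k 1^k x^(k-1) = sum_{j>=0} (j+1) 1^(j+1) x^j.
Equivalently, d/dx [1/(1 - 1x)] = 1/(1 - 1x)^2.
For j = 48: 49 * 1^49 = 49 * 1 = 49.

49


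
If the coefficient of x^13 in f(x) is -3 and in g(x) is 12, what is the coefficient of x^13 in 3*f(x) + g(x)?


Scalar multiplication scales coefficients: 3 * -3 = -9.
Then add the g coefficient: -9 + 12
= 3

3


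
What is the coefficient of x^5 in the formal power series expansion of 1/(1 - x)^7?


The expansion 1/(1 - x)^r = sum_{k>=0} C(k + r - 1, r - 1) x^k follows from the multiset / negative-binomial theorem (or from repeated differentiation of the geometric series).
For r = 7 and k = 5:
C(11, 6) = 39916800 / (720 * 120) = 462.

462


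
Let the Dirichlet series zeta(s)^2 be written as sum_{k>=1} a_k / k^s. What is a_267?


The Dirichlet convolution of the constant function 1 with itself gives (1 * 1)(k) = sum_{d | k} 1 = d(k), the number of positive divisors of k.
Since zeta(s) = sum_{k>=1} 1/k^s, we have zeta(s)^2 = sum_{k>=1} d(k)/k^s, so a_k = d(k).
For k = 267: the divisors are 1, 3, 89, 267.
Count = 4.

4


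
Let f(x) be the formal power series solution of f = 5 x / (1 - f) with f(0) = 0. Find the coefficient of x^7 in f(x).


Apply Lagrange inversion: f = 5 x * phi(f) with phi(t) = 1/(1 - t), so
[x^n] f = 5^n * (1/n) [t^(n-1)] phi(t)^n = 5^n * (1/n) [t^(n-1)] (1 - t)^(-n) = 5^n * (1/n) C(2n - 2, n - 1) = 5^n * C_{n-1}.
For n = 7: C_6 = C(12, 6) / 7 = 924/7 = 132.
With the 5^7 = 78125 factor, the coefficient is 78125 * 132 = 10312500.

10312500


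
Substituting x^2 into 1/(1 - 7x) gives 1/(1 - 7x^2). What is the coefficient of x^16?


The coefficient of x^(2m) in 1/(1 - 7x^2) is 7^m.
With n = 16 = 2*8, the coefficient is 7^8 = 5764801.

5764801


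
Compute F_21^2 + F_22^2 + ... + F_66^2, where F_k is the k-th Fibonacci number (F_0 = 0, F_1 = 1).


There is a standard identity sum_{k=0}^{N} F_k^2 = F_N * F_{N+1} (proved inductively from the telescoping relation F_k^2 = F_k F_{k+1} - F_{k-1} F_k). Then
sum_{k=21}^{66} F_k^2 = F_66 F_67 - F_20 F_21.
Computing: F_66 = 27777890035288, F_67 = 44945570212853, F_20 = 6765, F_21 = 10946.
Sum = 27777890035288 * 44945570212853 - 6765 * 10946 = 1248493106945946501767106974.

1248493106945946501767106974


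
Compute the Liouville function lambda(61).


The Liouville function is lambda(k) = (-1)^Omega(k), where Omega(k) counts the prime factors of k with multiplicity.
Factoring: 61 = 61, so Omega(61) = 1.
lambda(61) = (-1)^1 = -1.

-1


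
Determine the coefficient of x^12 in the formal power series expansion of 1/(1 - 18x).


The geometric series identity gives 1/(1 - c x) = sum_{k>=0} c^k x^k, so the coefficient of x^k is c^k.
Here c = 18 and k = 12.
Computing: 18^12 = 1156831381426176

1156831381426176


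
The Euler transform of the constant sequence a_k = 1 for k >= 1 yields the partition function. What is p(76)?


The Euler transform converts the sequence a_k = 1 into the number of integer partitions.
Using the recurrence or dynamic programming:
p(76) = 9289091

9289091


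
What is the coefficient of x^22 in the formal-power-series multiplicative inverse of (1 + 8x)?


The inverse is 1/(1 + 8x). Apply the geometric identity 1/(1 - y) = sum_{k>=0} y^k with y = -8x:
1/(1 + 8x) = sum_{k>=0} (-8)^k x^k.
So the coefficient of x^22 is (-8)^22 = 73786976294838206464.

73786976294838206464


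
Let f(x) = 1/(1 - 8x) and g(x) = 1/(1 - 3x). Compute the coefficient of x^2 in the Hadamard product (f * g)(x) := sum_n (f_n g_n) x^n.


f has coefficients f_k = 8^k and g has coefficients g_k = 3^k, so the Hadamard product has coefficient (f*g)_k = 8^k * 3^k = 24^k.
For k = 2: 24^2 = 576.

576


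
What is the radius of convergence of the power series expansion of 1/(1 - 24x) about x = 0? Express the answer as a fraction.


Expanding 1/(1 - 24x) = sum_{k>=0} 24^k x^k, the series converges when |24x| < 1, i.e., |x| < 1/24.
So the radius of convergence is 1/24 = 1/24.

1/24


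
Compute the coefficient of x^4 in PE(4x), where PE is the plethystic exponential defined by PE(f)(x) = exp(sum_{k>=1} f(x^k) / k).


With f(x) = 4x, the exponent is sum_{k>=1} 4 x^k / k = 4 * (-ln(1 - x)). Exponentiating:
PE(4x) = exp(-4 ln(1 - x)) = 1/(1 - x)^4.
By the negative binomial expansion, [x^n] 1/(1 - x)^4 = C(n + 3, 3).
For n = 4: C(7, 3) = 35.

35


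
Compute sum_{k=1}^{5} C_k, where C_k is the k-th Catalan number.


C_1 through C_5: 1, 2, 5, 14, 42
Sum = 1 + 2 + 5 + 14 + 42
= 64

64


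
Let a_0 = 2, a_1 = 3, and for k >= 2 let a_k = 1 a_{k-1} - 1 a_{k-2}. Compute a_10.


Iterating the recurrence forward:
a_0 = 2
a_1 = 3
a_2 = 1*3 - 1*2 = 1
a_3 = 1*1 - 1*3 = -2
a_4 = 1*-2 - 1*1 = -3
a_5 = 1*-3 - 1*-2 = -1
a_6 = 1*-1 - 1*-3 = 2
a_7 = 1*2 - 1*-1 = 3
a_8 = 1*3 - 1*2 = 1
a_9 = 1*1 - 1*3 = -2
a_10 = 1*-2 - 1*1 = -3
So a_10 = -3.

-3


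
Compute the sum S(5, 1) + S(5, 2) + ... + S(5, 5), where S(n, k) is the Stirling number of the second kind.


By definition, S(n, k) counts partitions of an n-set into exactly k nonempty blocks.
Computing row n = 5 for k = 1..5:
S(5, k): 1, 15, 25, 10, 1
Sum = 52. (This equals Bell_5 since the sum runs over all k.)

52


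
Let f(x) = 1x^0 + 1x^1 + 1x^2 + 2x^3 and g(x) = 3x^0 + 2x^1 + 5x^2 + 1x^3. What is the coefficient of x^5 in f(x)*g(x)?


Cauchy product at x^5:
1*1 + 2*5
= 11

11


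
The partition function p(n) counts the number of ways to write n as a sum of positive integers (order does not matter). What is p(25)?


Using the generating function prod_{k>=1} 1/(1-x^k), we compute p(25).
By dynamic programming over parts 1 through 25:
p(25) = 1958

1958
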